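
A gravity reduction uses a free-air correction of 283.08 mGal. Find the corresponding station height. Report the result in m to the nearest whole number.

917

h = 283.08 / 0.3086 = 917.30 m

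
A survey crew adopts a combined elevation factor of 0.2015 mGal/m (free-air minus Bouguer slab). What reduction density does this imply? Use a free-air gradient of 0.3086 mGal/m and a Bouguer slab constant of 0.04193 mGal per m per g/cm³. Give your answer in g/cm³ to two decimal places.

0.2015 = 0.3086 − 0.04193 × ρ
ρ = (0.3086 − 0.2015) / 0.04193 = 2.55 g/cm³

2.55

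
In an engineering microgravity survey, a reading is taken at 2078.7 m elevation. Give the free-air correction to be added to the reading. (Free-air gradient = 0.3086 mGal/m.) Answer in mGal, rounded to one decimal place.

641.5

Free-air correction = 0.3086 × 2078.7 = 641.5 mGal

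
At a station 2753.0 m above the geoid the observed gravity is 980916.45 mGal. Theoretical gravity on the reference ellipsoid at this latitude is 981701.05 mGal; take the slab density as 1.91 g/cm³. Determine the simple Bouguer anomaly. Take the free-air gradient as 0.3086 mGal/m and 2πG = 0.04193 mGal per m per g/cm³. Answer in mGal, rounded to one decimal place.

Free-air correction = 0.3086 × 2753.0 = 849.58 mGal
Free-air anomaly = 980916.45 − 981701.05 + (849.58) = 64.98 mGal
Bouguer slab correction = 0.04193 × 1.91 × 2753.0 = 220.48 mGal
Simple Bouguer anomaly = 64.98 − (220.48) = -155.50 mGal

-155.5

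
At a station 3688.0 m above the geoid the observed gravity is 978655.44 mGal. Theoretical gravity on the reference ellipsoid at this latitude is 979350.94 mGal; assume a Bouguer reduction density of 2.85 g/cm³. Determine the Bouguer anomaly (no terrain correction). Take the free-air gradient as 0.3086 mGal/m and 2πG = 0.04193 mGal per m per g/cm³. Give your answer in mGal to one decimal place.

1.9

Free-air correction = 0.3086 × 3688.0 = 1138.12 mGal
Free-air anomaly = 978655.44 − 979350.94 + (1138.12) = 442.62 mGal
Bouguer slab correction = 0.04193 × 2.85 × 3688.0 = 440.72 mGal
Simple Bouguer anomaly = 442.62 − (440.72) = 1.90 mGal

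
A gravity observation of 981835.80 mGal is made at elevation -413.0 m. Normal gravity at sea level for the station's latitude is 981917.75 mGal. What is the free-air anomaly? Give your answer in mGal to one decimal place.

Free-air correction = 0.3086 × -413.0 = -127.45 mGal
Free-air anomaly = 981835.80 − 981917.75 + (-127.45) = -209.40 mGal

-209.4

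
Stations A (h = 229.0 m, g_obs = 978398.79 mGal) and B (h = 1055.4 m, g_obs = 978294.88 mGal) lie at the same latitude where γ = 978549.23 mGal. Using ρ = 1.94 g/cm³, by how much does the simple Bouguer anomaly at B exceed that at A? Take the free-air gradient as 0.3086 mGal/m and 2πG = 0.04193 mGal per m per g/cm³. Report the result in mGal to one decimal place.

83.9

Δg_SB(A) = 978398.79 − 978549.23 + 0.3086×229.0 − 0.04193×1.94×229.0 = -98.40 mGal
Δg_SB(B) = 978294.88 − 978549.23 + 0.3086×1055.4 − 0.04193×1.94×1055.4 = -14.50 mGal
Difference = -14.50 − (-98.40) = 83.90 mGal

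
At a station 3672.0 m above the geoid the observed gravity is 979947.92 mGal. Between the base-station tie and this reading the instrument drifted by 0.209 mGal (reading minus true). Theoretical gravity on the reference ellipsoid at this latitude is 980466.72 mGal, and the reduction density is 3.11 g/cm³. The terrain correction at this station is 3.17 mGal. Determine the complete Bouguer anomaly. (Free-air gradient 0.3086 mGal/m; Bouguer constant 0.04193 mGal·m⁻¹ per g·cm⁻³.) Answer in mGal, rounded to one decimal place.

138.5

Drift-corrected reading = 979947.92 − (0.209) = 979947.711 mGal
Free-air correction = 0.3086 × 3672.0 = 1133.18 mGal
Free-air anomaly = 979947.711 − 980466.72 + (1133.18) = 614.171 mGal
Bouguer slab correction = 0.04193 × 3.11 × 3672.0 = 478.84 mGal
Simple Bouguer anomaly = 614.171 − (478.84) = 135.331 mGal
Complete Bouguer anomaly = 135.331 + 3.17 = 138.501 mGal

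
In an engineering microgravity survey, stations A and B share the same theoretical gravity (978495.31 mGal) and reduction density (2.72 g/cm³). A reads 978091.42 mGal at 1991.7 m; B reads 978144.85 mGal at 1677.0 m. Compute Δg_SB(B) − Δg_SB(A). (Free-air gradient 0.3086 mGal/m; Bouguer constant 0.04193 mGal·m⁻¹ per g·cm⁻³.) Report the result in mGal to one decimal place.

Δg_SB(A) = 978091.42 − 978495.31 + 0.3086×1991.7 − 0.04193×2.72×1991.7 = -16.40 mGal
Δg_SB(B) = 978144.85 − 978495.31 + 0.3086×1677.0 − 0.04193×2.72×1677.0 = -24.20 mGal
Difference = -24.20 − (-16.40) = -7.80 mGal

-7.8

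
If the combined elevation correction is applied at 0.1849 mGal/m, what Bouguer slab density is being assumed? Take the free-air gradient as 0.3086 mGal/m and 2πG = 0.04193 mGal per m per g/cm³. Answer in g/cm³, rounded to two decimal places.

0.1849 = 0.3086 − 0.04193 × ρ
ρ = (0.3086 − 0.1849) / 0.04193 = 2.95 g/cm³

2.95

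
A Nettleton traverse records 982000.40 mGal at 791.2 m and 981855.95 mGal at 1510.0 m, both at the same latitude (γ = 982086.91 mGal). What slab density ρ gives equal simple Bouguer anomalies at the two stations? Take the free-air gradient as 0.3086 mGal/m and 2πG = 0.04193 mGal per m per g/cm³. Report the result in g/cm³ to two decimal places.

Δg_obs = 981855.95 − 982000.40 = -144.45 mGal over Δh = 1510.0 − 791.2 = 718.8 m
Equal Bouguer anomalies ⇒ Δg_obs + (0.3086 − 0.04193ρ)·Δh = 0
0.3086 − 0.04193ρ = −Δg_obs/Δh = 0.20096
ρ = (0.3086 − 0.20096) / 0.04193 = 2.57 g/cm³

2.57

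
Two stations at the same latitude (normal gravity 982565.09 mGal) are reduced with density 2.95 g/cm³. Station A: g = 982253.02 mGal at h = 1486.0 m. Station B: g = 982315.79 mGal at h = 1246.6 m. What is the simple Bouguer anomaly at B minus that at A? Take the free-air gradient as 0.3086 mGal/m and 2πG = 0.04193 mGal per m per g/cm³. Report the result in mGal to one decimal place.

18.5

Δg_SB(A) = 982253.02 − 982565.09 + 0.3086×1486.0 − 0.04193×2.95×1486.0 = -37.30 mGal
Δg_SB(B) = 982315.79 − 982565.09 + 0.3086×1246.6 − 0.04193×2.95×1246.6 = -18.80 mGal
Difference = -18.80 − (-37.30) = 18.50 mGal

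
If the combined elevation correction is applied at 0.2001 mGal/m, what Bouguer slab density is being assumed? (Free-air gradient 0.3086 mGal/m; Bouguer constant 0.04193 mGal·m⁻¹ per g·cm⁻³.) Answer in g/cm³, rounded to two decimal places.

2.59

0.2001 = 0.3086 − 0.04193 × ρ
ρ = (0.3086 − 0.2001) / 0.04193 = 2.59 g/cm³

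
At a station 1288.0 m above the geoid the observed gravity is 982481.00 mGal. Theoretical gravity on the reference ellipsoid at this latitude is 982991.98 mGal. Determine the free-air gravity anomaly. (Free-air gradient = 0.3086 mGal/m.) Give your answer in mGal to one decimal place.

-113.5

Free-air correction = 0.3086 × 1288.0 = 397.48 mGal
Free-air anomaly = 982481.00 − 982991.98 + (397.48) = -113.50 mGal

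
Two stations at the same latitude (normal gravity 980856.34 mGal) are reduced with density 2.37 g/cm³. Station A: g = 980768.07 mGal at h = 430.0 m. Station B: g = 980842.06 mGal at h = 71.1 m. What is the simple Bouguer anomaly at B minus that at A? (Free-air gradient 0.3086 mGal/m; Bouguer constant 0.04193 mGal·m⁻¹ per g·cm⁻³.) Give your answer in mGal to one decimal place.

-1.1

Δg_SB(A) = 980768.07 − 980856.34 + 0.3086×430.0 − 0.04193×2.37×430.0 = 1.70 mGal
Δg_SB(B) = 980842.06 − 980856.34 + 0.3086×71.1 − 0.04193×2.37×71.1 = 0.60 mGal
Difference = 0.60 − (1.70) = -1.10 mGal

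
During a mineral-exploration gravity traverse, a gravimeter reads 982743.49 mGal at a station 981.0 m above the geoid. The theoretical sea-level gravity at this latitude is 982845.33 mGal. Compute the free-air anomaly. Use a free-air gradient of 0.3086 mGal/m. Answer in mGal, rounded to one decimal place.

Free-air correction = 0.3086 × 981.0 = 302.74 mGal
Free-air anomaly = 982743.49 − 982845.33 + (302.74) = 200.90 mGal

200.9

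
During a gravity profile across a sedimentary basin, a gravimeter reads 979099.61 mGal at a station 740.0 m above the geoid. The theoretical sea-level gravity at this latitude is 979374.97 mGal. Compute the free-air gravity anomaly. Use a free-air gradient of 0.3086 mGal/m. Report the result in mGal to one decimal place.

Free-air correction = 0.3086 × 740.0 = 228.36 mGal
Free-air anomaly = 979099.61 − 979374.97 + (228.36) = -47.00 mGal

-47.0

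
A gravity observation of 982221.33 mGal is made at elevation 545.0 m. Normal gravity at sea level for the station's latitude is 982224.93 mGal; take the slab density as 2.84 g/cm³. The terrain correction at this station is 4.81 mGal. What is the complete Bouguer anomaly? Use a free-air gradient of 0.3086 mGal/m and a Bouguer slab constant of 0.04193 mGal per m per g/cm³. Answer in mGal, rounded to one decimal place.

Free-air correction = 0.3086 × 545.0 = 168.19 mGal
Free-air anomaly = 982221.33 − 982224.93 + (168.19) = 164.59 mGal
Bouguer slab correction = 0.04193 × 2.84 × 545.0 = 64.90 mGal
Simple Bouguer anomaly = 164.59 − (64.90) = 99.69 mGal
Complete Bouguer anomaly = 99.69 + 4.81 = 104.50 mGal

104.5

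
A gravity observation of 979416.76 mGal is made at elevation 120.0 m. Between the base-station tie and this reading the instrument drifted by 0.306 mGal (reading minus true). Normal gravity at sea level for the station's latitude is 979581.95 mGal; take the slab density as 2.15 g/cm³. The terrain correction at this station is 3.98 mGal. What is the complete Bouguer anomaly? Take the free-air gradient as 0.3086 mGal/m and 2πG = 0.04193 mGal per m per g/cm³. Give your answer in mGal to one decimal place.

Drift-corrected reading = 979416.76 − (0.306) = 979416.454 mGal
Free-air correction = 0.3086 × 120.0 = 37.03 mGal
Free-air anomaly = 979416.454 − 979581.95 + (37.03) = -128.466 mGal
Bouguer slab correction = 0.04193 × 2.15 × 120.0 = 10.82 mGal
Simple Bouguer anomaly = -128.466 − (10.82) = -139.286 mGal
Complete Bouguer anomaly = -139.286 + 3.98 = -135.306 mGal

-135.3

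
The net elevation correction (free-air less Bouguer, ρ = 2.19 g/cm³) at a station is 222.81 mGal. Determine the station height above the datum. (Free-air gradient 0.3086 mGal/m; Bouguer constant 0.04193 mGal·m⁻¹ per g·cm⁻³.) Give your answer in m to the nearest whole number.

1028

Combined gradient = 0.3086 − 0.04193 × 2.19 = 0.2167733 mGal/m
h = 222.81 / 0.2167733 = 1027.85 m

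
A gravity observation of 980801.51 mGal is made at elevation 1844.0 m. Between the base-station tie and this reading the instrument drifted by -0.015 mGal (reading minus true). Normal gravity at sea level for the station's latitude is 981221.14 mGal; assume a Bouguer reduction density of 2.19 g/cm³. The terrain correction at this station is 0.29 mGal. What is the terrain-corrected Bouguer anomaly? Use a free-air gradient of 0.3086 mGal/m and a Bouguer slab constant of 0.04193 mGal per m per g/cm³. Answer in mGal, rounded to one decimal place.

-19.6

Drift-corrected reading = 980801.51 − (-0.015) = 980801.525 mGal
Free-air correction = 0.3086 × 1844.0 = 569.06 mGal
Free-air anomaly = 980801.525 − 981221.14 + (569.06) = 149.445 mGal
Bouguer slab correction = 0.04193 × 2.19 × 1844.0 = 169.33 mGal
Simple Bouguer anomaly = 149.445 − (169.33) = -19.885 mGal
Complete Bouguer anomaly = -19.885 + 0.29 = -19.595 mGal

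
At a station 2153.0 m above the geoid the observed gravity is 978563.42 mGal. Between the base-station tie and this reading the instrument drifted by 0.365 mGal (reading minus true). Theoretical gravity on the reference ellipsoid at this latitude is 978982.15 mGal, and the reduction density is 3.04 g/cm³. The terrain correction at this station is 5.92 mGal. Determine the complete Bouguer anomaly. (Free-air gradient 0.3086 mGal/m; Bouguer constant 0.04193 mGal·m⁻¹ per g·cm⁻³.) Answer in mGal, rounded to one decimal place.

-23.2

Drift-corrected reading = 978563.42 − (0.365) = 978563.055 mGal
Free-air correction = 0.3086 × 2153.0 = 664.42 mGal
Free-air anomaly = 978563.055 − 978982.15 + (664.42) = 245.325 mGal
Bouguer slab correction = 0.04193 × 3.04 × 2153.0 = 274.44 mGal
Simple Bouguer anomaly = 245.325 − (274.44) = -29.115 mGal
Complete Bouguer anomaly = -29.115 + 5.92 = -23.195 mGal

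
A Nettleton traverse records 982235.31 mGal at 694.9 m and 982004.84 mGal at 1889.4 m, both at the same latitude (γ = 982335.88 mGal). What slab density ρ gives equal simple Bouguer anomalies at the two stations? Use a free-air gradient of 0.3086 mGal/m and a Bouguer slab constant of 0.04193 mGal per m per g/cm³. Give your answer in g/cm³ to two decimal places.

Δg_obs = 982004.84 − 982235.31 = -230.47 mGal over Δh = 1889.4 − 694.9 = 1194.5 m
Equal Bouguer anomalies ⇒ Δg_obs + (0.3086 − 0.04193ρ)·Δh = 0
0.3086 − 0.04193ρ = −Δg_obs/Δh = 0.19294
ρ = (0.3086 − 0.19294) / 0.04193 = 2.76 g/cm³

2.76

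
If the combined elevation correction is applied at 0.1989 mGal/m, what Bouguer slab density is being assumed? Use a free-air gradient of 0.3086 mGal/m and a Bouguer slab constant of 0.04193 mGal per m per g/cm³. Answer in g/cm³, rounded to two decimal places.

0.1989 = 0.3086 − 0.04193 × ρ
ρ = (0.3086 − 0.1989) / 0.04193 = 2.62 g/cm³

2.62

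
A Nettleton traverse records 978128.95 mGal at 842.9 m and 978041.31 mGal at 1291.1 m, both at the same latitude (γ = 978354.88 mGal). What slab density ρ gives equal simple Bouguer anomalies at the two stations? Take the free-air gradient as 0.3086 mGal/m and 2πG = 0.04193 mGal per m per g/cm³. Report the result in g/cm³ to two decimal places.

Δg_obs = 978041.31 − 978128.95 = -87.64 mGal over Δh = 1291.1 − 842.9 = 448.2 m
Equal Bouguer anomalies ⇒ Δg_obs + (0.3086 − 0.04193ρ)·Δh = 0
0.3086 − 0.04193ρ = −Δg_obs/Δh = 0.19554
ρ = (0.3086 − 0.19554) / 0.04193 = 2.70 g/cm³

2.70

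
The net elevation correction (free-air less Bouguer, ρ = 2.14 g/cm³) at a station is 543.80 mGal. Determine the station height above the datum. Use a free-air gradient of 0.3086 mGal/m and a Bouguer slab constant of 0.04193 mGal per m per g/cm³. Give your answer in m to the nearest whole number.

Combined gradient = 0.3086 − 0.04193 × 2.14 = 0.2188698 mGal/m
h = 543.80 / 0.2188698 = 2484.58 m

2485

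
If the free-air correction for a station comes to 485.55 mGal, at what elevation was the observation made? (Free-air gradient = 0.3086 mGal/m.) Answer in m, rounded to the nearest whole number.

1573

h = 485.55 / 0.3086 = 1573.40 m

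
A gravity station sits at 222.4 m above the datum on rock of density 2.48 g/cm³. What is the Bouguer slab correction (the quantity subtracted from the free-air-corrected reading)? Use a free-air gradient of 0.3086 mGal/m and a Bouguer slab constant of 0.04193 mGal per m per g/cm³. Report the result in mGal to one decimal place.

Bouguer slab correction = 0.04193 × 2.48 × 222.4 = 23.1 mGal

23.1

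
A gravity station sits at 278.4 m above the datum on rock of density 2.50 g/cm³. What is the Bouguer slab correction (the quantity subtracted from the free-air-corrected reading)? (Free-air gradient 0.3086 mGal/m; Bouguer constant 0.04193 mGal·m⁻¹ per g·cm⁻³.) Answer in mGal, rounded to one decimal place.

29.2

Bouguer slab correction = 0.04193 × 2.50 × 278.4 = 29.2 mGal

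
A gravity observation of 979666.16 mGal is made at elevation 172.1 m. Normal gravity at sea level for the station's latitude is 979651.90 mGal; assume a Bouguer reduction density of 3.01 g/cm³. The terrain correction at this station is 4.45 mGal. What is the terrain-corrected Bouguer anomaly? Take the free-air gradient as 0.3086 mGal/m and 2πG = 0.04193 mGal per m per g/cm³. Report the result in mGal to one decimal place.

50.1

Free-air correction = 0.3086 × 172.1 = 53.11 mGal
Free-air anomaly = 979666.16 − 979651.90 + (53.11) = 67.37 mGal
Bouguer slab correction = 0.04193 × 3.01 × 172.1 = 21.72 mGal
Simple Bouguer anomaly = 67.37 − (21.72) = 45.65 mGal
Complete Bouguer anomaly = 45.65 + 4.45 = 50.10 mGal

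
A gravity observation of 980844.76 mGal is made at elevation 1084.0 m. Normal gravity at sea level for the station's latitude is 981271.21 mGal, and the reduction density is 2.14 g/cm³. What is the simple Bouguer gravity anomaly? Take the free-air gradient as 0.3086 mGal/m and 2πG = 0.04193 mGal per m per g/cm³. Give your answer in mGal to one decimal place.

-189.2

Free-air correction = 0.3086 × 1084.0 = 334.52 mGal
Free-air anomaly = 980844.76 − 981271.21 + (334.52) = -91.93 mGal
Bouguer slab correction = 0.04193 × 2.14 × 1084.0 = 97.27 mGal
Simple Bouguer anomaly = -91.93 − (97.27) = -189.20 mGal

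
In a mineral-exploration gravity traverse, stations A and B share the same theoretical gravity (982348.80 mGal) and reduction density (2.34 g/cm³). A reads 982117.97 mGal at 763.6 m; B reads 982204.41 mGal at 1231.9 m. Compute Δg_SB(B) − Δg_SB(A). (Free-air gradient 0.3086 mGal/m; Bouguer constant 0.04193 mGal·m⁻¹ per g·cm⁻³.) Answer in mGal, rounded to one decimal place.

Δg_SB(A) = 982117.97 − 982348.80 + 0.3086×763.6 − 0.04193×2.34×763.6 = -70.10 mGal
Δg_SB(B) = 982204.41 − 982348.80 + 0.3086×1231.9 − 0.04193×2.34×1231.9 = 114.90 mGal
Difference = 114.90 − (-70.10) = 185.00 mGal

185.0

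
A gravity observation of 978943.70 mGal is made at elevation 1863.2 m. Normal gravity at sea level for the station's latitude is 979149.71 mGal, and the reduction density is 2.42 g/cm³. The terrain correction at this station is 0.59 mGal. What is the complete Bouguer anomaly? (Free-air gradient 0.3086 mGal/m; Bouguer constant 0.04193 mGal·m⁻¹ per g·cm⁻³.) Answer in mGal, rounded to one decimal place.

Free-air correction = 0.3086 × 1863.2 = 574.98 mGal
Free-air anomaly = 978943.70 − 979149.71 + (574.98) = 368.97 mGal
Bouguer slab correction = 0.04193 × 2.42 × 1863.2 = 189.06 mGal
Simple Bouguer anomaly = 368.97 − (189.06) = 179.91 mGal
Complete Bouguer anomaly = 179.91 + 0.59 = 180.50 mGal

180.5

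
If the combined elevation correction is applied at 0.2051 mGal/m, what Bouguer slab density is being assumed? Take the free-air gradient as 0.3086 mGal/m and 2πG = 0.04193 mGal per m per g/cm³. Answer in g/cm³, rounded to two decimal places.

0.2051 = 0.3086 − 0.04193 × ρ
ρ = (0.3086 − 0.2051) / 0.04193 = 2.47 g/cm³

2.47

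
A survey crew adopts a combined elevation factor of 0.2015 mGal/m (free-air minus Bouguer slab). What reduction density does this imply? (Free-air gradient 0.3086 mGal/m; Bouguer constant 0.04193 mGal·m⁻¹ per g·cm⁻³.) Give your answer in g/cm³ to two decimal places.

2.55

0.2015 = 0.3086 − 0.04193 × ρ
ρ = (0.3086 − 0.2015) / 0.04193 = 2.55 g/cm³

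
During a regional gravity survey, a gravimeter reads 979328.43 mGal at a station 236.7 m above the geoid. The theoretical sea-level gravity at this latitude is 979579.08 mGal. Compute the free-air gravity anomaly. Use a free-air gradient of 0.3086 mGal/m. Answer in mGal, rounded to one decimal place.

-177.6

Free-air correction = 0.3086 × 236.7 = 73.05 mGal
Free-air anomaly = 979328.43 − 979579.08 + (73.05) = -177.60 mGal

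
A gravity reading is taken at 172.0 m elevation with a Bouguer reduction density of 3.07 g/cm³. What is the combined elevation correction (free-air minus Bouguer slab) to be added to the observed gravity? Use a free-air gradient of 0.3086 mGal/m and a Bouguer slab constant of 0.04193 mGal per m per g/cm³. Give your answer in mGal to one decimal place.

30.9

Combined gradient = 0.3086 − 0.04193 × 3.07 = 0.1798749 mGal/m
Combined elevation correction = 0.1798749 × 172.0 = 30.9 mGal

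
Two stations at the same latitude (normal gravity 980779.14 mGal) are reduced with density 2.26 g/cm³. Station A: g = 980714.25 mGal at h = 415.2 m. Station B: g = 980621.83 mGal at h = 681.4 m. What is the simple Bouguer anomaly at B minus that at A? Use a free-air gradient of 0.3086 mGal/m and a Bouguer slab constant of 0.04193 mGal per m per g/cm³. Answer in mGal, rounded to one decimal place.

Δg_SB(A) = 980714.25 − 980779.14 + 0.3086×415.2 − 0.04193×2.26×415.2 = 23.90 mGal
Δg_SB(B) = 980621.83 − 980779.14 + 0.3086×681.4 − 0.04193×2.26×681.4 = -11.60 mGal
Difference = -11.60 − (23.90) = -35.50 mGal

-35.5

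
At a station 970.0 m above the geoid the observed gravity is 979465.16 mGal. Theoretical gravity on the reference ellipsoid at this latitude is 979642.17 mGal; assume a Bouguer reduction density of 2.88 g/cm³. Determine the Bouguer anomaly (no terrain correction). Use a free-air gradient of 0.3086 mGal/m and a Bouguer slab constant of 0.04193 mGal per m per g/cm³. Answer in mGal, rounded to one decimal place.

5.2

Free-air correction = 0.3086 × 970.0 = 299.34 mGal
Free-air anomaly = 979465.16 − 979642.17 + (299.34) = 122.33 mGal
Bouguer slab correction = 0.04193 × 2.88 × 970.0 = 117.14 mGal
Simple Bouguer anomaly = 122.33 − (117.14) = 5.19 mGal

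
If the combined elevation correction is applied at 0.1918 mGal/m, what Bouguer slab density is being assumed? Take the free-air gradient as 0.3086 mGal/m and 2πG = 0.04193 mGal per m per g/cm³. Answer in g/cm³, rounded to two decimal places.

0.1918 = 0.3086 − 0.04193 × ρ
ρ = (0.3086 − 0.1918) / 0.04193 = 2.79 g/cm³

2.79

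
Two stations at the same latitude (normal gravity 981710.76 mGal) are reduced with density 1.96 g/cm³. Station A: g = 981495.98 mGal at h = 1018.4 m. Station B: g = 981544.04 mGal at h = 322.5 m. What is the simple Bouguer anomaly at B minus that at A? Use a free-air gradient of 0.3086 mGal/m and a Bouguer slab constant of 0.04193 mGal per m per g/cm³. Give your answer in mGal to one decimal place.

Δg_SB(A) = 981495.98 − 981710.76 + 0.3086×1018.4 − 0.04193×1.96×1018.4 = 15.80 mGal
Δg_SB(B) = 981544.04 − 981710.76 + 0.3086×322.5 − 0.04193×1.96×322.5 = -93.70 mGal
Difference = -93.70 − (15.80) = -109.50 mGal

-109.5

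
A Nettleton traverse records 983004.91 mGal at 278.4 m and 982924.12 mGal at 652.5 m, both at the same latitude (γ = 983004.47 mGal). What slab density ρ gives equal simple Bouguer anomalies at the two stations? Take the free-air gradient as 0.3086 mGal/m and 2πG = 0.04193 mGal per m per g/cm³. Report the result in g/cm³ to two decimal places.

2.21

Δg_obs = 982924.12 − 983004.91 = -80.79 mGal over Δh = 652.5 − 278.4 = 374.1 m
Equal Bouguer anomalies ⇒ Δg_obs + (0.3086 − 0.04193ρ)·Δh = 0
0.3086 − 0.04193ρ = −Δg_obs/Δh = 0.21596
ρ = (0.3086 − 0.21596) / 0.04193 = 2.21 g/cm³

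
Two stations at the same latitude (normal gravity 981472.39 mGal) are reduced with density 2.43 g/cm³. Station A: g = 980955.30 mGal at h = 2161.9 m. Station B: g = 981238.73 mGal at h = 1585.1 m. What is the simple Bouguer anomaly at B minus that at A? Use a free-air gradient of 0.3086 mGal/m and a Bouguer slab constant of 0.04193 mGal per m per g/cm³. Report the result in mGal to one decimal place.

Δg_SB(A) = 980955.30 − 981472.39 + 0.3086×2161.9 − 0.04193×2.43×2161.9 = -70.20 mGal
Δg_SB(B) = 981238.73 − 981472.39 + 0.3086×1585.1 − 0.04193×2.43×1585.1 = 94.00 mGal
Difference = 94.00 − (-70.20) = 164.20 mGal

164.2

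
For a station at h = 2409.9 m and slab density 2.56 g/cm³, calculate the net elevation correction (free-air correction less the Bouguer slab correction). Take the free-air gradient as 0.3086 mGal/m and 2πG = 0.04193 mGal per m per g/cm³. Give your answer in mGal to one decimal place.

Combined gradient = 0.3086 − 0.04193 × 2.56 = 0.2012592 mGal/m
Combined elevation correction = 0.2012592 × 2409.9 = 485.0 mGal

485.0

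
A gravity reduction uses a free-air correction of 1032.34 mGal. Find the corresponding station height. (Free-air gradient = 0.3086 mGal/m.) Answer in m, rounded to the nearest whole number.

3345

h = 1032.34 / 0.3086 = 3345.24 m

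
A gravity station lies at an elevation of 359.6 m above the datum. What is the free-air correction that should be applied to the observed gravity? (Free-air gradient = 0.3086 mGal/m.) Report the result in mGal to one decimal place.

111.0

Free-air correction = 0.3086 × 359.6 = 111.0 mGal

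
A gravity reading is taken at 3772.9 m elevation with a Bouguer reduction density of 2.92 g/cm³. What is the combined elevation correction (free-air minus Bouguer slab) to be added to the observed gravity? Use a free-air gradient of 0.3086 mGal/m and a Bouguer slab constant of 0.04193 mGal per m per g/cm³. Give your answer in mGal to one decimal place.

702.4

Combined gradient = 0.3086 − 0.04193 × 2.92 = 0.1861644 mGal/m
Combined elevation correction = 0.1861644 × 3772.9 = 702.4 mGal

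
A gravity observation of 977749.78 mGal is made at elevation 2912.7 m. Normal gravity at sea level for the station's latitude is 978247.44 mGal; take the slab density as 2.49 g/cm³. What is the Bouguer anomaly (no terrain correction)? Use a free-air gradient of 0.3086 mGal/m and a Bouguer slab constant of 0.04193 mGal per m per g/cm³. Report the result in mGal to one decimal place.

97.1

Free-air correction = 0.3086 × 2912.7 = 898.86 mGal
Free-air anomaly = 977749.78 − 978247.44 + (898.86) = 401.20 mGal
Bouguer slab correction = 0.04193 × 2.49 × 2912.7 = 304.10 mGal
Simple Bouguer anomaly = 401.20 − (304.10) = 97.10 mGal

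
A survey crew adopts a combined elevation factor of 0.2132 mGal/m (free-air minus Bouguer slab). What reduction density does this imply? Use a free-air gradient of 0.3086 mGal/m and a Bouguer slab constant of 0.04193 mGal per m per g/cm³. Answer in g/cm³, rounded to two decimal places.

2.28

0.2132 = 0.3086 − 0.04193 × ρ
ρ = (0.3086 − 0.2132) / 0.04193 = 2.28 g/cm³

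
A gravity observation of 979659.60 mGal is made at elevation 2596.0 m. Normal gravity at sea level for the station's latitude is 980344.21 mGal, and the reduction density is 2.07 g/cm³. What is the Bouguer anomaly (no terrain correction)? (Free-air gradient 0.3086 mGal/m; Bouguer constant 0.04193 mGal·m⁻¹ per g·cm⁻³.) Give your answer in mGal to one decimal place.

Free-air correction = 0.3086 × 2596.0 = 801.13 mGal
Free-air anomaly = 979659.60 − 980344.21 + (801.13) = 116.52 mGal
Bouguer slab correction = 0.04193 × 2.07 × 2596.0 = 225.32 mGal
Simple Bouguer anomaly = 116.52 − (225.32) = -108.80 mGal

-108.8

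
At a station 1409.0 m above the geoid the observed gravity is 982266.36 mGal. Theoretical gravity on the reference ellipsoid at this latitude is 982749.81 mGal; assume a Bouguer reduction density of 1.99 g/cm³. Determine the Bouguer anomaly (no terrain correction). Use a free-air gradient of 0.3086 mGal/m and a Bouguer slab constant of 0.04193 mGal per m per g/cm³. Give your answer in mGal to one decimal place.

-166.2

Free-air correction = 0.3086 × 1409.0 = 434.82 mGal
Free-air anomaly = 982266.36 − 982749.81 + (434.82) = -48.63 mGal
Bouguer slab correction = 0.04193 × 1.99 × 1409.0 = 117.57 mGal
Simple Bouguer anomaly = -48.63 − (117.57) = -166.20 mGal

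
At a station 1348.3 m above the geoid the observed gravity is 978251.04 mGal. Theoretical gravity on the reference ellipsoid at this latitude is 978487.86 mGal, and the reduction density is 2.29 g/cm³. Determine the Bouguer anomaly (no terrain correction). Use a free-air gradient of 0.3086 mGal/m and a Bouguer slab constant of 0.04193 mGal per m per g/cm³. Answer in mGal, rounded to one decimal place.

Free-air correction = 0.3086 × 1348.3 = 416.09 mGal
Free-air anomaly = 978251.04 − 978487.86 + (416.09) = 179.27 mGal
Bouguer slab correction = 0.04193 × 2.29 × 1348.3 = 129.46 mGal
Simple Bouguer anomaly = 179.27 − (129.46) = 49.81 mGal

49.8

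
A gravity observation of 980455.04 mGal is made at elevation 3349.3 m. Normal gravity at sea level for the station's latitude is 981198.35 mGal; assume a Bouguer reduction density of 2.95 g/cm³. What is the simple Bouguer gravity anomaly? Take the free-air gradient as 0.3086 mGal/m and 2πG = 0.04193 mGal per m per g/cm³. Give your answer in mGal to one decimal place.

-124.0

Free-air correction = 0.3086 × 3349.3 = 1033.59 mGal
Free-air anomaly = 980455.04 − 981198.35 + (1033.59) = 290.28 mGal
Bouguer slab correction = 0.04193 × 2.95 × 3349.3 = 414.29 mGal
Simple Bouguer anomaly = 290.28 − (414.29) = -124.01 mGal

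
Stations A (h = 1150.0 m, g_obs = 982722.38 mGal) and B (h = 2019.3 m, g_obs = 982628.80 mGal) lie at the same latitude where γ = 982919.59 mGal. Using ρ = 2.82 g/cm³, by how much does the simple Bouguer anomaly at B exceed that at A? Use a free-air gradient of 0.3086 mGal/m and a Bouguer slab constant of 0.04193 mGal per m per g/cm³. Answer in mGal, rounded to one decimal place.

71.9

Δg_SB(A) = 982722.38 − 982919.59 + 0.3086×1150.0 − 0.04193×2.82×1150.0 = 21.70 mGal
Δg_SB(B) = 982628.80 − 982919.59 + 0.3086×2019.3 − 0.04193×2.82×2019.3 = 93.60 mGal
Difference = 93.60 − (21.70) = 71.90 mGal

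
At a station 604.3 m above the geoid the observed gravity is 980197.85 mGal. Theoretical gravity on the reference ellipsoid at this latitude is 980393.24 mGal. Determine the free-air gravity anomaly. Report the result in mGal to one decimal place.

-8.9

Free-air correction = 0.3086 × 604.3 = 186.49 mGal
Free-air anomaly = 980197.85 − 980393.24 + (186.49) = -8.90 mGal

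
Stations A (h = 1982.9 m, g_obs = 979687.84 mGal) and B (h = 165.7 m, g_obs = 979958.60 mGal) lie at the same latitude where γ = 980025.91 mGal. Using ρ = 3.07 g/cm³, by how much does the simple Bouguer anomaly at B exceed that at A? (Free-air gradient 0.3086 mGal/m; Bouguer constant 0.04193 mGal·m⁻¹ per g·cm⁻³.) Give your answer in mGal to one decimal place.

-56.1

Δg_SB(A) = 979687.84 − 980025.91 + 0.3086×1982.9 − 0.04193×3.07×1982.9 = 18.60 mGal
Δg_SB(B) = 979958.60 − 980025.91 + 0.3086×165.7 − 0.04193×3.07×165.7 = -37.50 mGal
Difference = -37.50 − (18.60) = -56.10 mGal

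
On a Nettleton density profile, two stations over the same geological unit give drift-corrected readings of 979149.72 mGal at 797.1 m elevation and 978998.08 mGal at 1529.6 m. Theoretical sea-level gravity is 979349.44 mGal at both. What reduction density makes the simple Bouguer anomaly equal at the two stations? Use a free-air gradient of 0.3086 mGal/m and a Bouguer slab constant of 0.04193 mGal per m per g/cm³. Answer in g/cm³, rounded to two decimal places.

2.42

Δg_obs = 978998.08 − 979149.72 = -151.64 mGal over Δh = 1529.6 − 797.1 = 732.5 m
Equal Bouguer anomalies ⇒ Δg_obs + (0.3086 − 0.04193ρ)·Δh = 0
0.3086 − 0.04193ρ = −Δg_obs/Δh = 0.20702
ρ = (0.3086 − 0.20702) / 0.04193 = 2.42 g/cm³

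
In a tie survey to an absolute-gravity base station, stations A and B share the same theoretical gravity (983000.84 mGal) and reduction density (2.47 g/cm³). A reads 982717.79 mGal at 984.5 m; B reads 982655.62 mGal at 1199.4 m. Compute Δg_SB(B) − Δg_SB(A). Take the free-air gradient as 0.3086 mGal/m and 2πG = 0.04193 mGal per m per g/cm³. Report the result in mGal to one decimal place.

Δg_SB(A) = 982717.79 − 983000.84 + 0.3086×984.5 − 0.04193×2.47×984.5 = -81.20 mGal
Δg_SB(B) = 982655.62 − 983000.84 + 0.3086×1199.4 − 0.04193×2.47×1199.4 = -99.30 mGal
Difference = -99.30 − (-81.20) = -18.10 mGal

-18.1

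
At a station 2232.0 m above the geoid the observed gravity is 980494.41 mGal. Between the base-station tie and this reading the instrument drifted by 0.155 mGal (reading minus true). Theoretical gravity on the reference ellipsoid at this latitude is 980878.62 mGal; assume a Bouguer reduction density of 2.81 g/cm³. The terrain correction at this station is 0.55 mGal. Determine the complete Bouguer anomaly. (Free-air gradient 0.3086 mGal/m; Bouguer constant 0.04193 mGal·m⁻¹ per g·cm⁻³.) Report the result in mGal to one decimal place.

42.0

Drift-corrected reading = 980494.41 − (0.155) = 980494.255 mGal
Free-air correction = 0.3086 × 2232.0 = 688.80 mGal
Free-air anomaly = 980494.255 − 980878.62 + (688.80) = 304.435 mGal
Bouguer slab correction = 0.04193 × 2.81 × 2232.0 = 262.98 mGal
Simple Bouguer anomaly = 304.435 − (262.98) = 41.455 mGal
Complete Bouguer anomaly = 41.455 + 0.55 = 42.005 mGal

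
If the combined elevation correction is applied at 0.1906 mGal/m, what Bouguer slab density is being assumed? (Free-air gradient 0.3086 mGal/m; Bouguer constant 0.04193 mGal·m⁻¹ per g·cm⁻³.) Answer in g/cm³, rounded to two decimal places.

0.1906 = 0.3086 − 0.04193 × ρ
ρ = (0.3086 − 0.1906) / 0.04193 = 2.81 g/cm³

2.81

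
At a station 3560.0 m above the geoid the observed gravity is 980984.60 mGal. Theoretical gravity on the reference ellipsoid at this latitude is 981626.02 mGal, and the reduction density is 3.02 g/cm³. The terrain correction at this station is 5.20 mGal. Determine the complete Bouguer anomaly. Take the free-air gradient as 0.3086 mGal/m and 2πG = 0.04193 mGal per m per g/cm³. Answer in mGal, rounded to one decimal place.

11.6

Free-air correction = 0.3086 × 3560.0 = 1098.62 mGal
Free-air anomaly = 980984.60 − 981626.02 + (1098.62) = 457.20 mGal
Bouguer slab correction = 0.04193 × 3.02 × 3560.0 = 450.80 mGal
Simple Bouguer anomaly = 457.20 − (450.80) = 6.40 mGal
Complete Bouguer anomaly = 6.40 + 5.20 = 11.60 mGal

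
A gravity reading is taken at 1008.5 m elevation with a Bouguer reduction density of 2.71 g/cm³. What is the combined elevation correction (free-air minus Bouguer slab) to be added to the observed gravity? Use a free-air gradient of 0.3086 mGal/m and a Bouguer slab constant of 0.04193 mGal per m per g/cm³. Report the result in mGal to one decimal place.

196.6

Combined gradient = 0.3086 − 0.04193 × 2.71 = 0.1949697 mGal/m
Combined elevation correction = 0.1949697 × 1008.5 = 196.6 mGal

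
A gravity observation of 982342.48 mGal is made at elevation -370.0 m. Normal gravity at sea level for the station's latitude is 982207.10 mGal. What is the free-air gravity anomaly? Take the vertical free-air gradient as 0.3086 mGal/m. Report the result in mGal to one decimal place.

Free-air correction = 0.3086 × -370.0 = -114.18 mGal
Free-air anomaly = 982342.48 − 982207.10 + (-114.18) = 21.20 mGal

21.2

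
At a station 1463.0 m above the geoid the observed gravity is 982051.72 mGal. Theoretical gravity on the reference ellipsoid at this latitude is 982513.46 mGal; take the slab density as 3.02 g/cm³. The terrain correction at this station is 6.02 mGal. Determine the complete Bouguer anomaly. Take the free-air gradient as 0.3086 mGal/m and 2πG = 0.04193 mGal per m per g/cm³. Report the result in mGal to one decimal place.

Free-air correction = 0.3086 × 1463.0 = 451.48 mGal
Free-air anomaly = 982051.72 − 982513.46 + (451.48) = -10.26 mGal
Bouguer slab correction = 0.04193 × 3.02 × 1463.0 = 185.26 mGal
Simple Bouguer anomaly = -10.26 − (185.26) = -195.52 mGal
Complete Bouguer anomaly = -195.52 + 6.02 = -189.50 mGal

-189.5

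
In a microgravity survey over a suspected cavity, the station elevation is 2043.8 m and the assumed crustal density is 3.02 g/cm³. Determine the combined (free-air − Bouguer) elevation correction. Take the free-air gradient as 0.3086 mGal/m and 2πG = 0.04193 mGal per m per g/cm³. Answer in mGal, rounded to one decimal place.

371.9

Combined gradient = 0.3086 − 0.04193 × 3.02 = 0.1819714 mGal/m
Combined elevation correction = 0.1819714 × 2043.8 = 371.9 mGal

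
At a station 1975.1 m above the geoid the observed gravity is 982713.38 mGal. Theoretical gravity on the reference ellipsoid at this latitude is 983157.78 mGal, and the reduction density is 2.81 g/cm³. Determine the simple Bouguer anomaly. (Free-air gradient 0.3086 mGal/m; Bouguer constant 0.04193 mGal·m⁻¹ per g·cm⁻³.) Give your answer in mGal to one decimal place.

-67.6

Free-air correction = 0.3086 × 1975.1 = 609.52 mGal
Free-air anomaly = 982713.38 − 983157.78 + (609.52) = 165.12 mGal
Bouguer slab correction = 0.04193 × 2.81 × 1975.1 = 232.71 mGal
Simple Bouguer anomaly = 165.12 − (232.71) = -67.59 mGal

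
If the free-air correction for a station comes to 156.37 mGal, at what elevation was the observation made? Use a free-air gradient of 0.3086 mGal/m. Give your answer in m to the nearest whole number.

h = 156.37 / 0.3086 = 506.71 m

507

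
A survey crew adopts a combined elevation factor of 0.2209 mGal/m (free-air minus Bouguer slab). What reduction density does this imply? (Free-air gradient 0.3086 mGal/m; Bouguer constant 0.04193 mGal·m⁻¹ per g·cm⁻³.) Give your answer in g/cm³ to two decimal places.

0.2209 = 0.3086 − 0.04193 × ρ
ρ = (0.3086 − 0.2209) / 0.04193 = 2.09 g/cm³

2.09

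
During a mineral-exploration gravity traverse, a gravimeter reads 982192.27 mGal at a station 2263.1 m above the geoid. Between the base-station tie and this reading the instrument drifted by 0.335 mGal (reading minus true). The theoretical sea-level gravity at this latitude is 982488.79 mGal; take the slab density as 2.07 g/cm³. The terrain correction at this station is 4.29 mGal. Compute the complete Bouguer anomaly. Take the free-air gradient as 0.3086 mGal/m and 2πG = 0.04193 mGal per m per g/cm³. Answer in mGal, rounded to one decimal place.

209.4

Drift-corrected reading = 982192.27 − (0.335) = 982191.935 mGal
Free-air correction = 0.3086 × 2263.1 = 698.39 mGal
Free-air anomaly = 982191.935 − 982488.79 + (698.39) = 401.535 mGal
Bouguer slab correction = 0.04193 × 2.07 × 2263.1 = 196.43 mGal
Simple Bouguer anomaly = 401.535 − (196.43) = 205.105 mGal
Complete Bouguer anomaly = 205.105 + 4.29 = 209.395 mGal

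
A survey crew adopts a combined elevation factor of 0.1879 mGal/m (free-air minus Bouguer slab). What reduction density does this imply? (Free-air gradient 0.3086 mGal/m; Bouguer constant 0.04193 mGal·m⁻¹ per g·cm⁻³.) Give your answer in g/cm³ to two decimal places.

0.1879 = 0.3086 − 0.04193 × ρ
ρ = (0.3086 − 0.1879) / 0.04193 = 2.88 g/cm³

2.88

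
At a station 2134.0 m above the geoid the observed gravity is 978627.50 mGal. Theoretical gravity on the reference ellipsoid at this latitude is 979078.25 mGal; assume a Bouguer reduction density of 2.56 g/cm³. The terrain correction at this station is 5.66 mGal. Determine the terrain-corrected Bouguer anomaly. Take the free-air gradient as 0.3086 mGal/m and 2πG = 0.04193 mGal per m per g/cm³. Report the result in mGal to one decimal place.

-15.6

Free-air correction = 0.3086 × 2134.0 = 658.55 mGal
Free-air anomaly = 978627.50 − 979078.25 + (658.55) = 207.80 mGal
Bouguer slab correction = 0.04193 × 2.56 × 2134.0 = 229.07 mGal
Simple Bouguer anomaly = 207.80 − (229.07) = -21.27 mGal
Complete Bouguer anomaly = -21.27 + 5.66 = -15.61 mGal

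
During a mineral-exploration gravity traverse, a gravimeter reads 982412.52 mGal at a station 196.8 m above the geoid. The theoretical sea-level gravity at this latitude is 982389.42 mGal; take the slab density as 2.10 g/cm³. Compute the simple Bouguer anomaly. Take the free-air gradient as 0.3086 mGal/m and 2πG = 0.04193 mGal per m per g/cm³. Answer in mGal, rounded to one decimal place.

66.5

Free-air correction = 0.3086 × 196.8 = 60.73 mGal
Free-air anomaly = 982412.52 − 982389.42 + (60.73) = 83.83 mGal
Bouguer slab correction = 0.04193 × 2.10 × 196.8 = 17.33 mGal
Simple Bouguer anomaly = 83.83 − (17.33) = 66.50 mGal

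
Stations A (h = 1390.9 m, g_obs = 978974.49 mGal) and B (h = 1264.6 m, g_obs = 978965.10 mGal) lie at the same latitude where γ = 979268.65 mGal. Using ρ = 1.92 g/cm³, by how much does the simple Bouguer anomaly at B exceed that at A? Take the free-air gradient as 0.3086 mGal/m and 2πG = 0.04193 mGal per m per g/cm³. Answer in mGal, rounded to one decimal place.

-38.2

Δg_SB(A) = 978974.49 − 979268.65 + 0.3086×1390.9 − 0.04193×1.92×1390.9 = 23.10 mGal
Δg_SB(B) = 978965.10 − 979268.65 + 0.3086×1264.6 − 0.04193×1.92×1264.6 = -15.10 mGal
Difference = -15.10 − (23.10) = -38.20 mGal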